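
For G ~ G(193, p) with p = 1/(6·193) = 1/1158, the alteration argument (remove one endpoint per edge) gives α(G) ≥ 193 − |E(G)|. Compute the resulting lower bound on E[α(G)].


E[|E(G)|] = C(193, 2)·p = 18528 · (1/1158) = 16.
E[α(G)] ≥ n − E[|E(G)|] = 193 − 16 = 177.
Numerically: ≈ 177.0000.
(This is only a lower bound; the true E[α(G)] may be larger.)

E[α(G)] ≥ 177 ≈ 177.0000.


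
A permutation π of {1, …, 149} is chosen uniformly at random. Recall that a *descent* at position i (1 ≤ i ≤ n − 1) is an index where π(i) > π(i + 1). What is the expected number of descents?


Write X = Σ X_I over i = 1, …, 148, with X_I the indicator of one descent.
There are 148 indicators.
For each fixed i, the pair (π(i), π(i+1)) is a uniformly random ordered pair of distinct values from {1, …, 149}; by symmetry P[π(i) > π(i+1)] = 1/2.
By linearity: E[X] = 148 · (1/2) = (149 − 1) · (1/2) = 74 ≈ 74.00000.

E[X] = 74 = 74.00000.


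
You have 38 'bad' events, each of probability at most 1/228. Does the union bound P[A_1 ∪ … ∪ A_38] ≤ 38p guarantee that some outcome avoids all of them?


Union bound: P[∪_{i=1}^{38} A_i] ≤ Σ_i P[A_i] ≤ 38·p = 38·(1/228) = 1/6.
Numerically: 1/6 ≈ 0.1666667.
Is 1/6 < 1? YES.
Since P[∪ A_i] ≤ 1/6 < 1, the complement has P[∩ A_i^c] ≥ 1 − 1/6 = 5/6 > 0, so some outcome avoids every A_i.

38·p = 1/6 ≈ 0.1666667; existence CERTIFIED by the union bound.


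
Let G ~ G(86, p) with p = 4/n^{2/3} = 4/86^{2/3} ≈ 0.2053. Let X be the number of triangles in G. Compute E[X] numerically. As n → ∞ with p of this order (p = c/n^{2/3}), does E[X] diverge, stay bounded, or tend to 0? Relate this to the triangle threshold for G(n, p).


Number of potential triangles: C(86, 3) = 102340.
Each occurs with probability p³ ≈ (0.2053)³ ≈ 8.653326e-03.
By linearity: E[X] = C(86, 3)·p³ ≈ 102340 · 8.653326e-03 ≈ 885.5814.
Since α = 2/3 < 1, p = c/n^{2/3} ≫ 1/n is above the triangle threshold p ~ 1/n. Asymptotically E[X] ~ (c³/6)·n^{3(1−α)} = (4³/6)·n^{1} → ∞; triangles are abundant w.h.p.

E[X] ≈ 885.5814; in regime p = Θ(1/n^{2/3}) E[X] diverges (above the triangle threshold p ~ 1/n).


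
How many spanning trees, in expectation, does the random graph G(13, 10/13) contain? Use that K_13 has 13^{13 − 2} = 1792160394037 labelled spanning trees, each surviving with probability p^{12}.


K_13 has 13^{13 − 2} = 1792160394037 labelled spanning trees.
For each such spanning tree H, let X_H = 1 if all 12 edges of H are present in G. Then P[X_H = 1] = p^{12} = (10/13)^{12} = 1000000000000/23298085122481.
By linearity: E[X] = Σ_H E[X_H] = 1792160394037 · p^{12} = 1792160394037 · 1000000000000/23298085122481 = 1000000000000/13.
Numerically: E[X] ≈ 7.69e+10.

E[X] = 1792160394037 · (10/13)^{12} = 1000000000000/13 ≈ 7.69e+10.


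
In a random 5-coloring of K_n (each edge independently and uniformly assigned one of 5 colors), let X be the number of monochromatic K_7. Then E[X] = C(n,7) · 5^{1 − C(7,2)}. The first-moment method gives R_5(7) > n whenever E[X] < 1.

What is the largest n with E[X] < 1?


We need C(n, 7) · 5^{1 − 21} < 1, i.e. C(n, 7) < 5^{21 − 1} = 95367431640625.
Check values of n near the boundary:
  n = 332: C(332, 7) = 82772214646616; 82772214646616 < 95367431640625? YES
  n = 333: C(333, 7) = 84549532139028; 84549532139028 < 95367431640625? YES
  n = 334: C(334, 7) = 86359460961576; 86359460961576 < 95367431640625? YES
  n = 335: C(335, 7) = 88202498238195; 88202498238195 < 95367431640625? YES
  n = 336: C(336, 7) = 90079147136880; 90079147136880 < 95367431640625? YES
  n = 337: C(337, 7) = 91989916924632; 91989916924632 < 95367431640625? YES
  n = 338: C(338, 7) = 93935323022736; 93935323022736 < 95367431640625? YES
  n = 339: C(339, 7) = 95915887062372; 95915887062372 < 95367431640625? NO
  n = 340: C(340, 7) = 97932136940560; 97932136940560 < 95367431640625? NO
The largest n with C(n, 7) < 95367431640625 is n = 338 (where E[X] = 93935323022736/95367431640625 ≈ 0.98498). Hence R_5(7) > 338, i.e. R_5(7) ≥ 339.

Largest n = 338; hence R_5(7) > 338.


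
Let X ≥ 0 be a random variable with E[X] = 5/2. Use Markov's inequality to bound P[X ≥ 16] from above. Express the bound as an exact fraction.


μ = E[X] = 5/2, a = 16.
Markov: P[X ≥ 16] ≤ μ/a = (5/2)/16 = 5/32.
Numerically: ≈ 0.15625.
(Since a = 16 > μ = 2.50000, the bound 5/32 is < 1 and informative.)

P[X ≥ 16] ≤ 5/32 ≈ 0.15625.


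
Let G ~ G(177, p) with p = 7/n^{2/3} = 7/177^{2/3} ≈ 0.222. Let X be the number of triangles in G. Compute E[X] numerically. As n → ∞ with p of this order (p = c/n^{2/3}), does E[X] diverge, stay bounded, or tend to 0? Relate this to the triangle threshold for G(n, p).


Number of potential triangles: C(177, 3) = 908600.
Each occurs with probability p³ ≈ (0.222)³ ≈ 1.094832e-02.
By linearity: E[X] = C(177, 3)·p³ ≈ 908600 · 1.094832e-02 ≈ 9947.6460.
Since α = 2/3 < 1, p = c/n^{2/3} ≫ 1/n is above the triangle threshold p ~ 1/n. Asymptotically E[X] ~ (c³/6)·n^{3(1−α)} = (7³/6)·n^{1} → ∞; triangles are abundant w.h.p.

E[X] ≈ 9947.6460; in regime p = Θ(1/n^{2/3}) E[X] diverges (above the triangle threshold p ~ 1/n).


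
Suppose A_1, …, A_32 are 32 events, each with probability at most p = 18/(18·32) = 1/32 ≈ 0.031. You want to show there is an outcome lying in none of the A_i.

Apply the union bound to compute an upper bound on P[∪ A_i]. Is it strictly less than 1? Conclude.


Union bound: P[∪_{i=1}^{32} A_i] ≤ Σ_i P[A_i] ≤ 32·p = 32·(1/32) = 1.
Numerically: 1 ≈ 1.000.
Is 1 < 1? NO.
Since the bound 1 is ≥ 1, the union bound is uninformative here; it does NOT by itself certify existence.

32·p = 1 ≈ 1.000; existence NOT certified by the union bound.


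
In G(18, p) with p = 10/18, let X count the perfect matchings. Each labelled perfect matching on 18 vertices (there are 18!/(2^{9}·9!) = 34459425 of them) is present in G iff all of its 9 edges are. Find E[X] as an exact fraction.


K_18 has 18!/(2^{9}·9!) = 34459425 labelled perfect matchings.
For each such perfect matching H, let X_H = 1 if all 9 edges of H are present in G. Then P[X_H = 1] = p^{9} = (5/9)^{9} = 1953125/387420489.
Summing the indicators: E[X] = Σ_H E[X_H] = 34459425 · p^{9} = 34459425 · 1953125/387420489 = 830908203125/4782969.
Numerically: E[X] ≈ 173722.

E[X] = 34459425 · (5/9)^{9} = 830908203125/4782969 ≈ 173722.


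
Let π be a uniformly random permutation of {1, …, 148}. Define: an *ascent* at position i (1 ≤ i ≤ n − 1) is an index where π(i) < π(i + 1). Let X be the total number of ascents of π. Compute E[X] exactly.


Write X = Σ X_I over i = 1, …, 147, with X_I the indicator of one ascent.
There are 147 indicators.
For each fixed i, the pair (π(i), π(i+1)) is a uniformly random ordered pair of distinct values from {1, …, 148}; by symmetry P[π(i) < π(i+1)] = 1/2.
By linearity: E[X] = 147 · (1/2) = (148 − 1) · (1/2) = 147/2 ≈ 73.50000.

E[X] = 147/2 = 73.50000.


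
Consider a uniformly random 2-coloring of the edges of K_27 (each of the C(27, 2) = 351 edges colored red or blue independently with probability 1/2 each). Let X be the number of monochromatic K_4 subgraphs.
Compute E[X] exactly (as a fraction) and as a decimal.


Let X = Σ_S X_S over the C(27, 4) = 17550 subsets S of size 4, where X_S = 1 if the K_4 on S is monochromatic.
For a fixed S, the K_4 on S has C(4, 2) = 6 edges. P[all 6 edges red] = (1/2)^6, and likewise for blue, so P[monochromatic] = 2·(1/2)^6 = 2^{1 − 6} = 1/32.
By linearity: E[X] = C(27, 4) · 2^{1 − 6} = 17550 · 1/32 = 8775/16.
Numerically: E[X] ≈ 548.4375.

E[X] = C(27,4)·2^(1−C(4,2)) = 8775/16 ≈ 548.4375.


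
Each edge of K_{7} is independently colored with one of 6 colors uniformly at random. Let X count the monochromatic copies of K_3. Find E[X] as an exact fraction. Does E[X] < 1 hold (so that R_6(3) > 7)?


E[X] = C(7, 3) · 6^{1 − 3} = 35 · 6^{−2} = 35/36.
As a reduced fraction: E[X] = 35/36 ≈ 0.972222.
Is E[X] < 1? YES.
Since E[X] < 1, there exists a 6-coloring of K_{7} with no monochromatic K_3; hence R_6(3) > 7.

E[X] = 35/36 ≈ 0.972222; E[X] < 1, so R_6(3) > 7.


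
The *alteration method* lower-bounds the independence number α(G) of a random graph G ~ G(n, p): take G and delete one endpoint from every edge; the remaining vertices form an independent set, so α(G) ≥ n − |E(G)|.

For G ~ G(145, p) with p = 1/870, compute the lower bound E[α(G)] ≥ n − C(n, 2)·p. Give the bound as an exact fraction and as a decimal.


E[|E(G)|] = C(145, 2)·p = 10440 · (1/870) = 12.
E[α(G)] ≥ n − E[|E(G)|] = 145 − 12 = 133.
Numerically: ≈ 133.000000.
(This is only a lower bound; the true E[α(G)] may be larger.)

E[α(G)] ≥ 133 ≈ 133.000000.


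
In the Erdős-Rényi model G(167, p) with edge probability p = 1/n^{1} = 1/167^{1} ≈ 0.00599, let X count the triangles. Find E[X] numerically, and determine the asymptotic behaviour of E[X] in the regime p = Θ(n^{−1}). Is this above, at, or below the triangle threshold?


Number of potential triangles: C(167, 3) = 762355.
Each occurs with probability p³ ≈ (0.00599)³ ≈ 2.14709e-07.
By linearity: E[X] = C(167, 3)·p³ ≈ 762355 · 2.14709e-07 ≈ 0.164.
Here α = 1, so p = 1/n is exactly at the triangle threshold p ~ 1/n. Asymptotically E[X] → c³/6 = 1³/6 = 1/6 ≈ 0.167, a bounded constant. In this regime the triangle count is asymptotically Poisson(c³/6).

E[X] ≈ 0.164; in regime p = Θ(1/n^{1}) E[X] stays bounded (at the triangle threshold p ~ 1/n).


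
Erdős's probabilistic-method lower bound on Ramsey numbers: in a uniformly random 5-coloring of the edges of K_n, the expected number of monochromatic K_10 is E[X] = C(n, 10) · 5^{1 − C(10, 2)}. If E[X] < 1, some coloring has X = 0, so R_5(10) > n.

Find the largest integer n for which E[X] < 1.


We need C(n, 10) · 5^{1 − 45} < 1, i.e. C(n, 10) < 5^{45 − 1} = 5684341886080801486968994140625.
Check values of n near the boundary:
  n = 5391: C(5391, 10) = 5666344714787188828795213697883; 5666344714787188828795213697883 < 5684341886080801486968994140625? YES
  n = 5392: C(5392, 10) = 5676873040158402483252283957448; 5676873040158402483252283957448 < 5684341886080801486968994140625? YES
  n = 5393: C(5393, 10) = 5687418968154238267170642278008; 5687418968154238267170642278008 < 5684341886080801486968994140625? NO
  n = 5394: C(5394, 10) = 5697982524930156243149785372878; 5697982524930156243149785372878 < 5684341886080801486968994140625? NO
The largest n with C(n, 10) < 5684341886080801486968994140625 is n = 5392 (where E[X] = 5676873040158402483252283957448/5684341886080801486968994140625 ≈ 0.9987). Hence R_5(10) > 5392, i.e. R_5(10) ≥ 5393.

Largest n = 5392; hence R_5(10) > 5392.


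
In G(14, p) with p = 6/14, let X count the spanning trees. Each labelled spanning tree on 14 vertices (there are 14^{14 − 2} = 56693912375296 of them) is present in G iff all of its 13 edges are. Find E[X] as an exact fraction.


K_14 has 14^{14 − 2} = 56693912375296 labelled spanning trees.
For each such spanning tree H, let X_H = 1 if all 13 edges of H are present in G. Then P[X_H = 1] = p^{13} = (3/7)^{13} = 1594323/96889010407.
By linearity of expectation: E[X] = Σ_H E[X_H] = 56693912375296 · p^{13} = 56693912375296 · 1594323/96889010407 = 6530347008/7.
Numerically: E[X] ≈ 9.33e+08.

E[X] = 56693912375296 · (3/7)^{13} = 6530347008/7 ≈ 9.33e+08.


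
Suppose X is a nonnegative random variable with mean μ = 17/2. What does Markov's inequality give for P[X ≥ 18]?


μ = E[X] = 17/2, a = 18.
Markov: P[X ≥ 18] ≤ μ/a = (17/2)/18 = 17/36.
Numerically: ≈ 0.472222.
(Since a = 18 > μ = 8.500000, the bound 17/36 is < 1 and informative.)

P[X ≥ 18] ≤ 17/36 ≈ 0.472222.


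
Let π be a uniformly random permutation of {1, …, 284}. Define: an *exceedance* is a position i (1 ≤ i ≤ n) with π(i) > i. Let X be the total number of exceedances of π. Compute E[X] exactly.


Write X = Σ_{i=1}^{284} X_i, where X_i = 1_{π(i) > i}.
For each fixed i, π(i) is uniform over {1, …, 284} (marginal of a uniform permutation), so P[π(i) > i] = (n − i)/n. Summing: Σ_{i=1}^{284} (n − i)/n = (0 + 1 + … + 283)/284 = 284(284 − 1)/(2·284) = (284 − 1)/2.
Hence E[X] = Σ_{i=1}^{284} (284 − i)/284 = 283/2 ≈ 141.500000.

E[X] = 283/2 = 141.500000.


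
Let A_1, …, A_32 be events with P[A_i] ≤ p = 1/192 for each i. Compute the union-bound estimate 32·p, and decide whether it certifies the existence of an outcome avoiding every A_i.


Union bound: P[∪_{i=1}^{32} A_i] ≤ Σ_i P[A_i] ≤ 32·p = 32·(1/192) = 1/6.
Numerically: 1/6 ≈ 0.16667.
Is 1/6 < 1? YES.
Since P[∪ A_i] ≤ 1/6 < 1, the complement has P[∩ A_i^c] ≥ 1 − 1/6 = 5/6 > 0, so some outcome avoids every A_i.

32·p = 1/6 ≈ 0.16667; existence CERTIFIED by the union bound.


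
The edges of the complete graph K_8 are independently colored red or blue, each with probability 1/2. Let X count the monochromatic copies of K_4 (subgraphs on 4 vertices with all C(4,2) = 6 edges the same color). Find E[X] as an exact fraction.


Let X = Σ_S X_S over the C(8, 4) = 70 subsets S of size 4, where X_S = 1 if the K_4 on S is monochromatic.
For a fixed S, the K_4 on S has C(4, 2) = 6 edges. P[all 6 edges red] = (1/2)^6, and likewise for blue, so P[monochromatic] = 2·(1/2)^6 = 2^{1 − 6} = 1/32.
Summing: E[X] = C(8, 4) · 2^{1 − 6} = 70 · 1/32 = 35/16.
Numerically: E[X] ≈ 2.188.

E[X] = C(8,4)·2^(1−C(4,2)) = 35/16 ≈ 2.188.


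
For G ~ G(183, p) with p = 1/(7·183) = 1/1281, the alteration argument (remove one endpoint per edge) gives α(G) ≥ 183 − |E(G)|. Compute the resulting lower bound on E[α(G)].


E[|E(G)|] = C(183, 2)·p = 16653 · (1/1281) = 13.
E[α(G)] ≥ n − E[|E(G)|] = 183 − 13 = 170.
Numerically: ≈ 170.00000.
(This is only a lower bound; the true E[α(G)] may be larger.)

E[α(G)] ≥ 170 ≈ 170.00000.


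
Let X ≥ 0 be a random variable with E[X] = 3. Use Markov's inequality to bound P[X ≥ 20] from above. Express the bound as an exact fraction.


μ = E[X] = 3, a = 20.
Markov: P[X ≥ 20] ≤ μ/a = (3)/20 = 3/20.
Numerically: ≈ 0.1500.
(Since a = 20 > μ = 3.0000, the bound 3/20 is < 1 and informative.)

P[X ≥ 20] ≤ 3/20 ≈ 0.1500.


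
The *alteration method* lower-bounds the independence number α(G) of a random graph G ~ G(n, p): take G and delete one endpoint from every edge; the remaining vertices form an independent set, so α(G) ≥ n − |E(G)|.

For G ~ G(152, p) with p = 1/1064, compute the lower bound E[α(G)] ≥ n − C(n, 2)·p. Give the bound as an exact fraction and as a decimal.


E[|E(G)|] = C(152, 2)·p = 11476 · (1/1064) = 151/14.
E[α(G)] ≥ n − E[|E(G)|] = 152 − 151/14 = 1977/14.
Numerically: ≈ 141.214.
(This is only a lower bound; the true E[α(G)] may be larger.)

E[α(G)] ≥ 1977/14 ≈ 141.214.


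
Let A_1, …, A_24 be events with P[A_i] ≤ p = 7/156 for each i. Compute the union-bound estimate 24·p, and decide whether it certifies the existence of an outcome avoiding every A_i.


Union bound: P[∪_{i=1}^{24} A_i] ≤ Σ_i P[A_i] ≤ 24·p = 24·(7/156) = 14/13.
Numerically: 14/13 ≈ 1.0769.
Is 14/13 < 1? NO.
Since the bound 14/13 is ≥ 1, the union bound is uninformative here; it does NOT by itself certify existence.

24·p = 14/13 ≈ 1.0769; existence NOT certified by the union bound.


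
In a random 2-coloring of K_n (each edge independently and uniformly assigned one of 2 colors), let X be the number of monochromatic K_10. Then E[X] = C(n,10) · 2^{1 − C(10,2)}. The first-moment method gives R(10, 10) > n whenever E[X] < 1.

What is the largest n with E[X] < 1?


We need C(n, 10) · 2^{1 − 45} < 1, i.e. C(n, 10) < 2^{45 − 1} = 17592186044416.
Check values of n near the boundary:
  n = 97: C(97, 10) = 12576469727536; 12576469727536 < 17592186044416? YES
  n = 98: C(98, 10) = 14005614014756; 14005614014756 < 17592186044416? YES
  n = 99: C(99, 10) = 15579278510796; 15579278510796 < 17592186044416? YES
  n = 100: C(100, 10) = 17310309456440; 17310309456440 < 17592186044416? YES
  n = 101: C(101, 10) = 19212541264840; 19212541264840 < 17592186044416? NO
The largest n with C(n, 10) < 17592186044416 is n = 100 (where E[X] = 2163788682055/2199023255552 ≈ 0.983977). Hence R(10, 10) > 100, i.e. R(10, 10) ≥ 101.

Largest n = 100; hence R(10, 10) > 100.


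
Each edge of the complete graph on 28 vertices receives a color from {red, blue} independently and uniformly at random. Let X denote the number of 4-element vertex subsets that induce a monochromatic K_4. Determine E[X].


Let X = Σ_S X_S over the C(28, 4) = 20475 subsets S of size 4, where X_S = 1 if the K_4 on S is monochromatic.
For a fixed S, the K_4 on S has C(4, 2) = 6 edges. P[all 6 edges red] = (1/2)^6, and likewise for blue, so P[monochromatic] = 2·(1/2)^6 = 2^{1 − 6} = 1/32.
By linearity: E[X] = C(28, 4) · 2^{1 − 6} = 20475 · 1/32 = 20475/32.
Numerically: E[X] ≈ 639.844.

E[X] = C(28,4)·2^(1−C(4,2)) = 20475/32 ≈ 639.844.


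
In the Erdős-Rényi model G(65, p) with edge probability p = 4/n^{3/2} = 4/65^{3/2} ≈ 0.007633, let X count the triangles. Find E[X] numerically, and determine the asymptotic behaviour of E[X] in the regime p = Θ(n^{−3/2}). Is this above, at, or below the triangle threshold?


Number of potential triangles: C(65, 3) = 43680.
Each occurs with probability p³ ≈ (0.007633)³ ≈ 4.447028e-07.
By linearity: E[X] = C(65, 3)·p³ ≈ 43680 · 4.447028e-07 ≈ 0.0194.
Since α = 3/2 > 1, p = c/n^{3/2} = o(1/n) is below the triangle threshold p ~ 1/n. Asymptotically E[X] ~ (c³/6)·n^{3(1−α)} = (4³/6)·n^{-1.5} → 0, so by Markov's inequality G has no triangles w.h.p.

E[X] ≈ 0.0194; in regime p = Θ(1/n^{3/2}) E[X] tends to 0 (below the triangle threshold p ~ 1/n).


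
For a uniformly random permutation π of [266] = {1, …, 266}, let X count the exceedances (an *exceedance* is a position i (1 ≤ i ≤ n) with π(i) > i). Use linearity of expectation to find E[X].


Write X = Σ_{i=1}^{266} X_i, where X_i = 1_{π(i) > i}.
For each fixed i, π(i) is uniform over {1, …, 266} (marginal of a uniform permutation), so P[π(i) > i] = (n − i)/n. Summing: Σ_{i=1}^{266} (n − i)/n = (0 + 1 + … + 265)/266 = 266(266 − 1)/(2·266) = (266 − 1)/2.
Hence E[X] = Σ_{i=1}^{266} (266 − i)/266 = 265/2 ≈ 132.5000.

E[X] = 265/2 = 132.5000.


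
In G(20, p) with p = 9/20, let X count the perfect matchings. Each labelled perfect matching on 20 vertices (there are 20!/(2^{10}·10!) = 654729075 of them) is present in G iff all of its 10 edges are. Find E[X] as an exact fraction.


K_20 has 20!/(2^{10}·10!) = 654729075 labelled perfect matchings.
For each such perfect matching H, let X_H = 1 if all 10 edges of H are present in G. Then P[X_H = 1] = p^{10} = (9/20)^{10} = 3486784401/10240000000000.
By linearity of expectation: E[X] = Σ_H E[X_H] = 654729075 · p^{10} = 654729075 · 3486784401/10240000000000 = 91315965023646363/409600000000.
Numerically: E[X] ≈ 2.229e+05.

E[X] = 654729075 · (9/20)^{10} = 91315965023646363/409600000000 ≈ 2.229e+05.


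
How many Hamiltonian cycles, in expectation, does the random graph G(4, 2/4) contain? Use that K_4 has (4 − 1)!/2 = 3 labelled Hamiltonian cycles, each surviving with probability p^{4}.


K_4 has (4 − 1)!/2 = 3 labelled Hamiltonian cycles.
For each such Hamiltonian cycle H, let X_H = 1 if all 4 edges of H are present in G. Then P[X_H = 1] = p^{4} = (1/2)^{4} = 1/16.
By linearity: E[X] = Σ_H E[X_H] = 3 · p^{4} = 3 · 1/16 = 3/16.
Numerically: E[X] ≈ 0.1875.

E[X] = 3 · (1/2)^{4} = 3/16 ≈ 0.1875.


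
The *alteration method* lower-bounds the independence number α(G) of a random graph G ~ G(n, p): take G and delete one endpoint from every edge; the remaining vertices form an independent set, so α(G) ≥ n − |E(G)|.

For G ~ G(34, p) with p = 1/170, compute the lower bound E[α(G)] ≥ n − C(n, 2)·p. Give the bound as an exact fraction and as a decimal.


E[|E(G)|] = C(34, 2)·p = 561 · (1/170) = 33/10.
E[α(G)] ≥ n − E[|E(G)|] = 34 − 33/10 = 307/10.
Numerically: ≈ 30.700000.
(This is only a lower bound; the true E[α(G)] may be larger.)

E[α(G)] ≥ 307/10 ≈ 30.700000.


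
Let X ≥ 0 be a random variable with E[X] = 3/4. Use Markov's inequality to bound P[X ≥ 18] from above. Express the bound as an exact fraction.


μ = E[X] = 3/4, a = 18.
Markov: P[X ≥ 18] ≤ μ/a = (3/4)/18 = 1/24.
Numerically: ≈ 0.041667.
(Since a = 18 > μ = 0.750000, the bound 1/24 is < 1 and informative.)

P[X ≥ 18] ≤ 1/24 ≈ 0.041667.


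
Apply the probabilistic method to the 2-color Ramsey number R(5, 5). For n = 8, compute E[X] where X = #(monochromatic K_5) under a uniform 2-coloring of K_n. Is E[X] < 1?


E[X] = C(8, 5) · 2^{1 − 10} = 56 · 2^{−9} = 56/512.
As a reduced fraction: E[X] = 7/64 ≈ 0.1094.
Is E[X] < 1? YES.
Since E[X] < 1, there exists a 2-coloring of K_{8} with no monochromatic K_5; hence R(5, 5) > 8.

E[X] = 7/64 ≈ 0.1094; E[X] < 1, so R(5, 5) > 8.


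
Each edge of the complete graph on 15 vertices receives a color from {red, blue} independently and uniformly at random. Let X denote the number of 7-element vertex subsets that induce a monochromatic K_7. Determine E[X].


Let X = Σ_S X_S over the C(15, 7) = 6435 subsets S of size 7, where X_S = 1 if the K_7 on S is monochromatic.
For a fixed S, the K_7 on S has C(7, 2) = 21 edges. P[all 21 edges red] = (1/2)^21, and likewise for blue, so P[monochromatic] = 2·(1/2)^21 = 2^{1 − 21} = 1/1048576.
By linearity of expectation: E[X] = C(15, 7) · 2^{1 − 21} = 6435 · 1/1048576 = 6435/1048576.
Numerically: E[X] ≈ 0.00614.

E[X] = C(15,7)·2^(1−C(7,2)) = 6435/1048576 ≈ 0.00614.


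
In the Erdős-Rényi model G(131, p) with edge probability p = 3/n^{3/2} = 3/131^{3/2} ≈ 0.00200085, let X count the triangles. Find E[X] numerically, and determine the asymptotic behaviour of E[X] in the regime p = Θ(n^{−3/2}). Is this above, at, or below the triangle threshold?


Number of potential triangles: C(131, 3) = 366145.
Each occurs with probability p³ ≈ (0.00200085)³ ≈ 8.01019214e-09.
By linearity: E[X] = C(131, 3)·p³ ≈ 366145 · 8.01019214e-09 ≈ 0.002933.
Since α = 3/2 > 1, p = c/n^{3/2} = o(1/n) is below the triangle threshold p ~ 1/n. Asymptotically E[X] ~ (c³/6)·n^{3(1−α)} = (3³/6)·n^{-1.5} → 0, so by Markov's inequality G has no triangles w.h.p.

E[X] ≈ 0.002933; in regime p = Θ(1/n^{3/2}) E[X] tends to 0 (below the triangle threshold p ~ 1/n).


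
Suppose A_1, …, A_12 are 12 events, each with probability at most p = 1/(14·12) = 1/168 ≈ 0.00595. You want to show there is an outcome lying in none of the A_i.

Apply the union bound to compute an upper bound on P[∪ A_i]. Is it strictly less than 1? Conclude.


Union bound: P[∪_{i=1}^{12} A_i] ≤ Σ_i P[A_i] ≤ 12·p = 12·(1/168) = 1/14.
Numerically: 1/14 ≈ 0.07143.
Is 1/14 < 1? YES.
Since P[∪ A_i] ≤ 1/14 < 1, the complement has P[∩ A_i^c] ≥ 1 − 1/14 = 13/14 > 0, so some outcome avoids every A_i.

12·p = 1/14 ≈ 0.07143; existence CERTIFIED by the union bound.


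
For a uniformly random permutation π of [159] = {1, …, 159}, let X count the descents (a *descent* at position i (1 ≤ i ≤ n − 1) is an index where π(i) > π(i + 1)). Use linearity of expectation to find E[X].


Write X = Σ X_I over i = 1, …, 158, with X_I the indicator of one descent.
There are 158 indicators.
For each fixed i, the pair (π(i), π(i+1)) is a uniformly random ordered pair of distinct values from {1, …, 159}; by symmetry P[π(i) > π(i+1)] = 1/2.
By linearity: E[X] = 158 · (1/2) = (159 − 1) · (1/2) = 79 ≈ 79.000.

E[X] = 79 = 79.000.


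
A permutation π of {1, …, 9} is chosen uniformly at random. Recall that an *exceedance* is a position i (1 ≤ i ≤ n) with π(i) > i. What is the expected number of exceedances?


Write X = Σ_{i=1}^{9} X_i, where X_i = 1_{π(i) > i}.
For each fixed i, π(i) is uniform over {1, …, 9} (marginal of a uniform permutation), so P[π(i) > i] = (n − i)/n. Summing: Σ_{i=1}^{9} (n − i)/n = (0 + 1 + … + 8)/9 = 9(9 − 1)/(2·9) = (9 − 1)/2.
Hence E[X] = Σ_{i=1}^{9} (9 − i)/9 = 4 ≈ 4.000000.

E[X] = 4 = 4.000000.


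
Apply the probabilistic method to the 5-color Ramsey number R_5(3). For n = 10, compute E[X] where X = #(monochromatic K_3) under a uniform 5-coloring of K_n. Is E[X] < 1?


E[X] = C(10, 3) · 5^{1 − 3} = 120 · 5^{−2} = 120/25.
As a reduced fraction: E[X] = 24/5 ≈ 4.800000.
Is E[X] < 1? NO.
Since E[X] ≥ 1, the first-moment bound is inconclusive at n = 10; it does NOT by itself certify R_5(3) > 10.

E[X] = 24/5 ≈ 4.800000; E[X] ≥ 1; first-moment method inconclusive here.


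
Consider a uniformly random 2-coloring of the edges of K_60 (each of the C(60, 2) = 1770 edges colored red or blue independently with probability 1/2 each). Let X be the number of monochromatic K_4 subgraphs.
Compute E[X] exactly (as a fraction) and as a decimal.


Let X = Σ_S X_S over the C(60, 4) = 487635 subsets S of size 4, where X_S = 1 if the K_4 on S is monochromatic.
For a fixed S, the K_4 on S has C(4, 2) = 6 edges. P[all 6 edges red] = (1/2)^6, and likewise for blue, so P[monochromatic] = 2·(1/2)^6 = 2^{1 − 6} = 1/32.
By linearity: E[X] = C(60, 4) · 2^{1 − 6} = 487635 · 1/32 = 487635/32.
Numerically: E[X] ≈ 15238.5938.

E[X] = C(60,4)·2^(1−C(4,2)) = 487635/32 ≈ 15238.5938.


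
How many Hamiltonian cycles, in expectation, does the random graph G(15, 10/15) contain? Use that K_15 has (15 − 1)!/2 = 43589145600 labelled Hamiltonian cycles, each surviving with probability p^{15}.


K_15 has (15 − 1)!/2 = 43589145600 labelled Hamiltonian cycles.
For each such Hamiltonian cycle H, let X_H = 1 if all 15 edges of H are present in G. Then P[X_H = 1] = p^{15} = (2/3)^{15} = 32768/14348907.
By linearity of expectation: E[X] = Σ_H E[X_H] = 43589145600 · p^{15} = 43589145600 · 32768/14348907 = 5877897625600/59049.
Numerically: E[X] ≈ 9.95e+07.

E[X] = 43589145600 · (2/3)^{15} = 5877897625600/59049 ≈ 9.95e+07.


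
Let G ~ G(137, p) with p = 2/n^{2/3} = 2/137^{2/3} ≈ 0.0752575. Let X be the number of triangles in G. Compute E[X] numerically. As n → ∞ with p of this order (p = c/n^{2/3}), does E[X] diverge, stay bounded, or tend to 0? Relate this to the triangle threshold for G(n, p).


Number of potential triangles: C(137, 3) = 419220.
Each occurs with probability p³ ≈ (0.0752575)³ ≈ 4.26234749e-04.
By linearity: E[X] = C(137, 3)·p³ ≈ 419220 · 4.26234749e-04 ≈ 178.686131.
Since α = 2/3 < 1, p = c/n^{2/3} ≫ 1/n is above the triangle threshold p ~ 1/n. Asymptotically E[X] ~ (c³/6)·n^{3(1−α)} = (2³/6)·n^{1} → ∞; triangles are abundant w.h.p.

E[X] ≈ 178.686131; in regime p = Θ(1/n^{2/3}) E[X] diverges (above the triangle threshold p ~ 1/n).


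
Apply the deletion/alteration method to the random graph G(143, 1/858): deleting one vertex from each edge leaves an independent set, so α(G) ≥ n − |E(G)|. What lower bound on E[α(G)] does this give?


E[|E(G)|] = C(143, 2)·p = 10153 · (1/858) = 71/6.
E[α(G)] ≥ n − E[|E(G)|] = 143 − 71/6 = 787/6.
Numerically: ≈ 131.1667.
(This is only a lower bound; the true E[α(G)] may be larger.)

E[α(G)] ≥ 787/6 ≈ 131.1667.


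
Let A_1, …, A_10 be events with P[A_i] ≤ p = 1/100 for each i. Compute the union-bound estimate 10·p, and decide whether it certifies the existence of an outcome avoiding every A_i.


Union bound: P[∪_{i=1}^{10} A_i] ≤ Σ_i P[A_i] ≤ 10·p = 10·(1/100) = 1/10.
Numerically: 1/10 ≈ 0.10000.
Is 1/10 < 1? YES.
Since P[∪ A_i] ≤ 1/10 < 1, the complement has P[∩ A_i^c] ≥ 1 − 1/10 = 9/10 > 0, so some outcome avoids every A_i.

10·p = 1/10 ≈ 0.10000; existence CERTIFIED by the union bound.


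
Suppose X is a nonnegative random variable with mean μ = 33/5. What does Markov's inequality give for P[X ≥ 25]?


μ = E[X] = 33/5, a = 25.
Markov: P[X ≥ 25] ≤ μ/a = (33/5)/25 = 33/125.
Numerically: ≈ 0.2640.
(Since a = 25 > μ = 6.6000, the bound 33/125 is < 1 and informative.)

P[X ≥ 25] ≤ 33/125 ≈ 0.2640.


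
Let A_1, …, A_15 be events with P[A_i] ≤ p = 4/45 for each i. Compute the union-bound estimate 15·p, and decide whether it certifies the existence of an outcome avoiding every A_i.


Union bound: P[∪_{i=1}^{15} A_i] ≤ Σ_i P[A_i] ≤ 15·p = 15·(4/45) = 4/3.
Numerically: 4/3 ≈ 1.3333.
Is 4/3 < 1? NO.
Since the bound 4/3 is ≥ 1, the union bound is uninformative here; it does NOT by itself certify existence.

15·p = 4/3 ≈ 1.3333; existence NOT certified by the union bound.


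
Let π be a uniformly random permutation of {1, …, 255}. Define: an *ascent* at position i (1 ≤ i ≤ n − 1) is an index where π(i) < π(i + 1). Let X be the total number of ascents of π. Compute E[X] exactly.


Write X = Σ X_I over i = 1, …, 254, with X_I the indicator of one ascent.
There are 254 indicators.
For each fixed i, the pair (π(i), π(i+1)) is a uniformly random ordered pair of distinct values from {1, …, 255}; by symmetry P[π(i) < π(i+1)] = 1/2.
By linearity: E[X] = 254 · (1/2) = (255 − 1) · (1/2) = 127 ≈ 127.00000.

E[X] = 127 = 127.00000.


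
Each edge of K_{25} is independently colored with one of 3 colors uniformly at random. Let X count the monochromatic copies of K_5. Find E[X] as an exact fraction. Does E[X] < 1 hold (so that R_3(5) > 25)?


E[X] = C(25, 5) · 3^{1 − 10} = 53130 · 3^{−9} = 53130/19683.
As a reduced fraction: E[X] = 17710/6561 ≈ 2.6993.
Is E[X] < 1? NO.
Since E[X] ≥ 1, the first-moment bound is inconclusive at n = 25; it does NOT by itself certify R_3(5) > 25.

E[X] = 17710/6561 ≈ 2.6993; E[X] ≥ 1; first-moment method inconclusive here.


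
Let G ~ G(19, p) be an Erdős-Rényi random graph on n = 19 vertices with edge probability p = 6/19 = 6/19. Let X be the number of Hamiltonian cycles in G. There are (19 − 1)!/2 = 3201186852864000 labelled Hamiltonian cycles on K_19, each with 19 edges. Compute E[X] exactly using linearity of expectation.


K_19 has (19 − 1)!/2 = 3201186852864000 labelled Hamiltonian cycles.
For each such Hamiltonian cycle H, let X_H = 1 if all 19 edges of H are present in G. Then P[X_H = 1] = p^{19} = (6/19)^{19} = 609359740010496/1978419655660313589123979.
By linearity of expectation: E[X] = Σ_H E[X_H] = 3201186852864000 · p^{19} = 3201186852864000 · 609359740010496/1978419655660313589123979 = 1950674388386224952567660544000/1978419655660313589123979.
Numerically: E[X] ≈ 9.86e+05.

E[X] = 3201186852864000 · (6/19)^{19} = 1950674388386224952567660544000/1978419655660313589123979 ≈ 9.86e+05.


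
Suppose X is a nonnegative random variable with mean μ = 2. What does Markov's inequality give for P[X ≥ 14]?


μ = E[X] = 2, a = 14.
Markov: P[X ≥ 14] ≤ μ/a = (2)/14 = 1/7.
Numerically: ≈ 0.14286.
(Since a = 14 > μ = 2.00000, the bound 1/7 is < 1 and informative.)

P[X ≥ 14] ≤ 1/7 ≈ 0.14286.


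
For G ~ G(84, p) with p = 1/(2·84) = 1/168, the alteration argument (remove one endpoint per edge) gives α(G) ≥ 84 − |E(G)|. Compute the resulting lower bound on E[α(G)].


E[|E(G)|] = C(84, 2)·p = 3486 · (1/168) = 83/4.
E[α(G)] ≥ n − E[|E(G)|] = 84 − 83/4 = 253/4.
Numerically: ≈ 63.250.
(This is only a lower bound; the true E[α(G)] may be larger.)

E[α(G)] ≥ 253/4 ≈ 63.250.


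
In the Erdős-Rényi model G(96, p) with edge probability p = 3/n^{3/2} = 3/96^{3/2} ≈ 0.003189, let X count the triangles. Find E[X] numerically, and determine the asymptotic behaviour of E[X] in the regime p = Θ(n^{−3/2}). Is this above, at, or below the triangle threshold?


Number of potential triangles: C(96, 3) = 142880.
Each occurs with probability p³ ≈ (0.003189)³ ≈ 3.244466e-08.
By linearity: E[X] = C(96, 3)·p³ ≈ 142880 · 3.244466e-08 ≈ 0.0046.
Since α = 3/2 > 1, p = c/n^{3/2} = o(1/n) is below the triangle threshold p ~ 1/n. Asymptotically E[X] ~ (c³/6)·n^{3(1−α)} = (3³/6)·n^{-1.5} → 0, so by Markov's inequality G has no triangles w.h.p.

E[X] ≈ 0.0046; in regime p = Θ(1/n^{3/2}) E[X] tends to 0 (below the triangle threshold p ~ 1/n).


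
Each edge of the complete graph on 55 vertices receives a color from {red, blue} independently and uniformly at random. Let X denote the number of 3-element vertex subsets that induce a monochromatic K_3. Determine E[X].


Let X = Σ_S X_S over the C(55, 3) = 26235 subsets S of size 3, where X_S = 1 if the K_3 on S is monochromatic.
For a fixed S, the K_3 on S has C(3, 2) = 3 edges. P[all 3 edges red] = (1/2)^3, and likewise for blue, so P[monochromatic] = 2·(1/2)^3 = 2^{1 − 3} = 1/4.
Summing: E[X] = C(55, 3) · 2^{1 − 3} = 26235 · 1/4 = 26235/4.
Numerically: E[X] ≈ 6558.750.

E[X] = C(55,3)·2^(1−C(3,2)) = 26235/4 ≈ 6558.750.


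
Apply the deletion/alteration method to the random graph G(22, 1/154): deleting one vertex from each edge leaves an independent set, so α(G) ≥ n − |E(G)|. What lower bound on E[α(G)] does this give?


E[|E(G)|] = C(22, 2)·p = 231 · (1/154) = 3/2.
E[α(G)] ≥ n − E[|E(G)|] = 22 − 3/2 = 41/2.
Numerically: ≈ 20.50000.
(This is only a lower bound; the true E[α(G)] may be larger.)

E[α(G)] ≥ 41/2 ≈ 20.50000.


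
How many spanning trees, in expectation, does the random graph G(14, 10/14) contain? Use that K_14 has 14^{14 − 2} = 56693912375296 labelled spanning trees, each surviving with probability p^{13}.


K_14 has 14^{14 − 2} = 56693912375296 labelled spanning trees.
For each such spanning tree H, let X_H = 1 if all 13 edges of H are present in G. Then P[X_H = 1] = p^{13} = (5/7)^{13} = 1220703125/96889010407.
By linearity: E[X] = Σ_H E[X_H] = 56693912375296 · p^{13} = 56693912375296 · 1220703125/96889010407 = 5000000000000/7.
Numerically: E[X] ≈ 7.143e+11.

E[X] = 56693912375296 · (5/7)^{13} = 5000000000000/7 ≈ 7.143e+11.


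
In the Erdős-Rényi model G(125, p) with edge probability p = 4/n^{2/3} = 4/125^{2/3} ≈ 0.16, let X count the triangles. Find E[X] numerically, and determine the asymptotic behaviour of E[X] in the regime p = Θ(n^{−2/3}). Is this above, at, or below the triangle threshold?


Number of potential triangles: C(125, 3) = 317750.
Each occurs with probability p³ ≈ (0.16)³ ≈ 4.096000e-03.
By linearity: E[X] = C(125, 3)·p³ ≈ 317750 · 4.096000e-03 ≈ 1301.5040.
Since α = 2/3 < 1, p = c/n^{2/3} ≫ 1/n is above the triangle threshold p ~ 1/n. Asymptotically E[X] ~ (c³/6)·n^{3(1−α)} = (4³/6)·n^{1} → ∞; triangles are abundant w.h.p.

E[X] ≈ 1301.5040; in regime p = Θ(1/n^{2/3}) E[X] diverges (above the triangle threshold p ~ 1/n).


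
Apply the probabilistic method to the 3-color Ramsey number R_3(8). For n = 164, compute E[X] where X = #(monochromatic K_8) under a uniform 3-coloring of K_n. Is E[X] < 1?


E[X] = C(164, 8) · 3^{1 − 28} = 10912535409348 · 3^{−27} = 10912535409348/7625597484987.
As a reduced fraction: E[X] = 404167978124/282429536481 ≈ 1.431040.
Is E[X] < 1? NO.
Since E[X] ≥ 1, the first-moment bound is inconclusive at n = 164; it does NOT by itself certify R_3(8) > 164.

E[X] = 404167978124/282429536481 ≈ 1.431040; E[X] ≥ 1; first-moment method inconclusive here.


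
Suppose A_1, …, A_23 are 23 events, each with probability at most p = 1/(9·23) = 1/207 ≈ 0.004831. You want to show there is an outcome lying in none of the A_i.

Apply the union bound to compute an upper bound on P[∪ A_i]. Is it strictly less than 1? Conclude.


Union bound: P[∪_{i=1}^{23} A_i] ≤ Σ_i P[A_i] ≤ 23·p = 23·(1/207) = 1/9.
Numerically: 1/9 ≈ 0.111111.
Is 1/9 < 1? YES.
Since P[∪ A_i] ≤ 1/9 < 1, the complement has P[∩ A_i^c] ≥ 1 − 1/9 = 8/9 > 0, so some outcome avoids every A_i.

23·p = 1/9 ≈ 0.111111; existence CERTIFIED by the union bound.


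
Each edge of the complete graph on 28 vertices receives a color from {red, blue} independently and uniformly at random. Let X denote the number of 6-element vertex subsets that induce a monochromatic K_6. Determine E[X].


Let X = Σ_S X_S over the C(28, 6) = 376740 subsets S of size 6, where X_S = 1 if the K_6 on S is monochromatic.
For a fixed S, the K_6 on S has C(6, 2) = 15 edges. P[all 15 edges red] = (1/2)^15, and likewise for blue, so P[monochromatic] = 2·(1/2)^15 = 2^{1 − 15} = 1/16384.
By linearity: E[X] = C(28, 6) · 2^{1 − 15} = 376740 · 1/16384 = 94185/4096.
Numerically: E[X] ≈ 22.99438.

E[X] = C(28,6)·2^(1−C(6,2)) = 94185/4096 ≈ 22.99438.


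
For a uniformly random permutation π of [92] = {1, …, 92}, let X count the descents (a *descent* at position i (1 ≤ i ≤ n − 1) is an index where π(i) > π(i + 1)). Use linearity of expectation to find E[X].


Write X = Σ X_I over i = 1, …, 91, with X_I the indicator of one descent.
There are 91 indicators.
For each fixed i, the pair (π(i), π(i+1)) is a uniformly random ordered pair of distinct values from {1, …, 92}; by symmetry P[π(i) > π(i+1)] = 1/2.
By linearity: E[X] = 91 · (1/2) = (92 − 1) · (1/2) = 91/2 ≈ 45.50000.

E[X] = 91/2 = 45.50000.


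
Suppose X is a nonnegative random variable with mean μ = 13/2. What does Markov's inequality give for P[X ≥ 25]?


μ = E[X] = 13/2, a = 25.
Markov: P[X ≥ 25] ≤ μ/a = (13/2)/25 = 13/50.
Numerically: ≈ 0.2600.
(Since a = 25 > μ = 6.5000, the bound 13/50 is < 1 and informative.)

P[X ≥ 25] ≤ 13/50 ≈ 0.2600.


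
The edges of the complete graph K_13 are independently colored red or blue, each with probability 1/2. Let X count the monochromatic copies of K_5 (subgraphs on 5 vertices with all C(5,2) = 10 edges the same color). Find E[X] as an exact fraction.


Let X = Σ_S X_S over the C(13, 5) = 1287 subsets S of size 5, where X_S = 1 if the K_5 on S is monochromatic.
For a fixed S, the K_5 on S has C(5, 2) = 10 edges. P[all 10 edges red] = (1/2)^10, and likewise for blue, so P[monochromatic] = 2·(1/2)^10 = 2^{1 − 10} = 1/512.
By linearity: E[X] = C(13, 5) · 2^{1 − 10} = 1287 · 1/512 = 1287/512.
Numerically: E[X] ≈ 2.514.

E[X] = C(13,5)·2^(1−C(5,2)) = 1287/512 ≈ 2.514.


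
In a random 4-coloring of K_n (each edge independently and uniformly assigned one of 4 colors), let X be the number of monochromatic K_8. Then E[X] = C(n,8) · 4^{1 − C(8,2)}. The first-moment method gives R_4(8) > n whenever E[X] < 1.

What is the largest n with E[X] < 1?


We need C(n, 8) · 4^{1 − 28} < 1, i.e. C(n, 8) < 4^{28 − 1} = 18014398509481984.
Check values of n near the boundary:
  n = 402: C(402, 8) = 15770615726749950; 15770615726749950 < 18014398509481984? YES
  n = 403: C(403, 8) = 16090020602228430; 16090020602228430 < 18014398509481984? YES
  n = 404: C(404, 8) = 16415071523485570; 16415071523485570 < 18014398509481984? YES
  n = 405: C(405, 8) = 16745853821188050; 16745853821188050 < 18014398509481984? YES
  n = 406: C(406, 8) = 17082453897995850; 17082453897995850 < 18014398509481984? YES
  n = 407: C(407, 8) = 17424959239309050; 17424959239309050 < 18014398509481984? YES
  n = 408: C(408, 8) = 17773458424095231; 17773458424095231 < 18014398509481984? YES
  n = 409: C(409, 8) = 18128041135797879; 18128041135797879 < 18014398509481984? NO
  n = 410: C(410, 8) = 18488798173326195; 18488798173326195 < 18014398509481984? NO
  n = 411: C(411, 8) = 18855821462126715; 18855821462126715 < 18014398509481984? NO
The largest n with C(n, 8) < 18014398509481984 is n = 408 (where E[X] = 17773458424095231/18014398509481984 ≈ 0.9866251). Hence R_4(8) > 408, i.e. R_4(8) ≥ 409.

Largest n = 408; hence R_4(8) > 408.


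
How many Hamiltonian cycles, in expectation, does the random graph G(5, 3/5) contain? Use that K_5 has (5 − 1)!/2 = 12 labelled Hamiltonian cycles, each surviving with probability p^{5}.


K_5 has (5 − 1)!/2 = 12 labelled Hamiltonian cycles.
For each such Hamiltonian cycle H, let X_H = 1 if all 5 edges of H are present in G. Then P[X_H = 1] = p^{5} = (3/5)^{5} = 243/3125.
Summing the indicators: E[X] = Σ_H E[X_H] = 12 · p^{5} = 12 · 243/3125 = 2916/3125.
Numerically: E[X] ≈ 0.933.

E[X] = 12 · (3/5)^{5} = 2916/3125 ≈ 0.933.
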